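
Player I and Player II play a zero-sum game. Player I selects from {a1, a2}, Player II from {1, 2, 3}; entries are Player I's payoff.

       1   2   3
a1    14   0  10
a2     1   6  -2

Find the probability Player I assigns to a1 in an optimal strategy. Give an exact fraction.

4/9

Row minima: a1 → 0, a2 → -2; maximin = 0.
Column maxima: 1 → 14, 2 → 6, 3 → 10; minimax = 6.
0 ≠ 6, so there is no saddle point; optimal play is mixed.
1 is strictly dominated by 3 (it gives Player I strictly more in every row), so Player II never plays it.
On the remaining 2×2 (a1, a2 vs 2, 3):
Let Player I play a1 with probability p. Expected payoff against 2: 0p + 6(1−p) = −6p + 6; against 3: 10p + (-2)(1−p) = 12p − 2.
Setting these equal: −6p + 6 = 12p − 2 ⇒ −18p = -8 ⇒ p = 4/9, and the value is (-6)·(4/9) + 6 = 10/3.
For Player II: with q = P(2), equating a1's and a2's payoffs gives −10q + 10 = 8q − 2 ⇒ q = 2/3.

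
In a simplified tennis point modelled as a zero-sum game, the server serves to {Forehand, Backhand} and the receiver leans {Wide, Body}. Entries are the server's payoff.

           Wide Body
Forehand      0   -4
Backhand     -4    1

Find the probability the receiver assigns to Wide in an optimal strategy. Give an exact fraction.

Row minima: Forehand → -4, Backhand → -4; maximin = -4.
Column maxima: Wide → 0, Body → 1; minimax = 0.
-4 ≠ 0, so there is no saddle point; optimal play is mixed.
Let the server play Forehand with probability p. Expected payoff against Wide: 0p + (-4)(1−p) = 4p − 4; against Body: (-4)p + 1(1−p) = −5p + 1.
Setting these equal: 4p − 4 = −5p + 1 ⇒ 9p = 5 ⇒ p = 5/9, and the value is (4)·(5/9) − 4 = -16/9.
For the receiver: with q = P(Wide), equating Forehand's and Backhand's payoffs gives 4q − 4 = −5q + 1 ⇒ q = 5/9.

5/9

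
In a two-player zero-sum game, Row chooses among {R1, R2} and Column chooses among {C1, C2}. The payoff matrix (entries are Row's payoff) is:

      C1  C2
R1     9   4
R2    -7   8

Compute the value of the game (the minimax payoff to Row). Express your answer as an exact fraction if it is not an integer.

Row minima: R1 → 4, R2 → -7; maximin = 4.
Column maxima: C1 → 9, C2 → 8; minimax = 8.
4 ≠ 8, so there is no saddle point; optimal play is mixed.
Let Row play R1 with probability p. Expected payoff against C1: 9p + (-7)(1−p) = 16p − 7; against C2: 4p + 8(1−p) = −4p + 8.
Setting these equal: 16p − 7 = −4p + 8 ⇒ 20p = 15 ⇒ p = 3/4, and the value is (16)·(3/4) − 7 = 5.
For Column: with q = P(C1), equating R1's and R2's payoffs gives 5q + 4 = −15q + 8 ⇒ q = 1/5.

5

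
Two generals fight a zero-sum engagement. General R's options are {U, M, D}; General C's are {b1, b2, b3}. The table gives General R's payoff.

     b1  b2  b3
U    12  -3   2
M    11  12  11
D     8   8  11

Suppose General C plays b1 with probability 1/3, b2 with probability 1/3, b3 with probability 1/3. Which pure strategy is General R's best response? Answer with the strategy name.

Expected payoff of U: (1/3)·12 + (1/3)·(-3) + (1/3)·2 = 11/3.
Expected payoff of M: (1/3)·11 + (1/3)·12 + (1/3)·11 = 34/3.
Expected payoff of D: (1/3)·8 + (1/3)·8 + (1/3)·11 = 9.
The largest is 34/3, so General R's best response is M.

M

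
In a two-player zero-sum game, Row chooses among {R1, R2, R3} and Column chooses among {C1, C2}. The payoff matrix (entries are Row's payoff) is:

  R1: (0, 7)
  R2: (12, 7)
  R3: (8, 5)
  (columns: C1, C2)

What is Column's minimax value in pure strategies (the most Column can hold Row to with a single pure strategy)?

7

Column maxima: C1 → 12, C2 → 7.
The smallest of these is 7.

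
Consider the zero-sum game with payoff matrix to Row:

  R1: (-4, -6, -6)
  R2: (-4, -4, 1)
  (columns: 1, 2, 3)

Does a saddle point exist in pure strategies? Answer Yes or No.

Row minima: R1 → -6, R2 → -4; maximin = -4.
Column maxima: 1 → -4, 2 → -4, 3 → 1; minimax = -4.
maximin = minimax = -4, so a saddle point exists.

Yes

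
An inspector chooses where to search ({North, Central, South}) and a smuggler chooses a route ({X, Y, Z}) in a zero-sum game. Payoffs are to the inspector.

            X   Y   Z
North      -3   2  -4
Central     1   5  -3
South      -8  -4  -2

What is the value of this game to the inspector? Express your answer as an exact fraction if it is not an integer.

-13/5

Row minima: North → -4, Central → -3, South → -8; maximin = -3.
Column maxima: X → 1, Y → 5, Z → -2; minimax = -2.
-3 ≠ -2, so there is no saddle point; optimal play is mixed.
North is strictly dominated by Central, so the inspector never plays it.
Y is strictly dominated by X (it gives the inspector strictly more in every row), so the smuggler never plays it.
On the remaining 2×2 (Central, South vs X, Z):
Let the inspector play Central with probability p. Expected payoff against X: 1p + (-8)(1−p) = 9p − 8; against Z: (-3)p + (-2)(1−p) = −p − 2.
Setting these equal: 9p − 8 = −p − 2 ⇒ 10p = 6 ⇒ p = 3/5, and the value is (9)·(3/5) − 8 = -13/5.
For the smuggler: with q = P(X), equating Central's and South's payoffs gives 4q − 3 = −6q − 2 ⇒ q = 1/10.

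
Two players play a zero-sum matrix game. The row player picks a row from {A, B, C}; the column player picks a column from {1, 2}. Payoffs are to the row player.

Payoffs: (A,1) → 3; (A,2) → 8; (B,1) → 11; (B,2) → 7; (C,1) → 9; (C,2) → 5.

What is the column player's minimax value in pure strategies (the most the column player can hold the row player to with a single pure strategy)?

Column maxima: 1 → 11, 2 → 8.
The smallest of these is 8.

8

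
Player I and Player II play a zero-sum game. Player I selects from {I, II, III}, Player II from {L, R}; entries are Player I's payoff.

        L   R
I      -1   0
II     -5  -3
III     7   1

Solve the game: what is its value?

1

Row minima: I → -1, II → -5, III → 1; maximin = 1.
Column maxima: L → 7, R → 1; minimax = 1.
Since maximin = minimax = 1, there is a saddle point and the value is 1.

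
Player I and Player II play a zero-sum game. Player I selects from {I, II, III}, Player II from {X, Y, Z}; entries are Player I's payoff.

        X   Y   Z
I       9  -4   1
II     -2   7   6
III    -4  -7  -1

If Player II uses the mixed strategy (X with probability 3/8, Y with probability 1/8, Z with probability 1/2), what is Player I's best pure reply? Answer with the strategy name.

Expected payoff of I: (3/8)·9 + (1/8)·(-4) + (1/2)·1 = 27/8.
Expected payoff of II: (3/8)·(-2) + (1/8)·7 + (1/2)·6 = 25/8.
Expected payoff of III: (3/8)·(-4) + (1/8)·(-7) + (1/2)·(-1) = -23/8.
The largest is 27/8, so Player I's best response is I.

I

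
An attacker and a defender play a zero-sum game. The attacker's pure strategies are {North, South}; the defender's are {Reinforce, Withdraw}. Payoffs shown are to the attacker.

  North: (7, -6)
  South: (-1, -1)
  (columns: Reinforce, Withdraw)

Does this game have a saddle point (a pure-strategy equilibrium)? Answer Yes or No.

Row minima: North → -6, South → -1; maximin = -1.
Column maxima: Reinforce → 7, Withdraw → -1; minimax = -1.
maximin = minimax = -1, so a saddle point exists.

Yes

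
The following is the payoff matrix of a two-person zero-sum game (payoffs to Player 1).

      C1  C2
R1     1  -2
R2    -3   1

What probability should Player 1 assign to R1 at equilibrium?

Row minima: R1 → -2, R2 → -3; maximin = -2.
Column maxima: C1 → 1, C2 → 1; minimax = 1.
-2 ≠ 1, so there is no saddle point; optimal play is mixed.
Let Player 1 play R1 with probability p. Expected payoff against C1: 1p + (-3)(1−p) = 4p − 3; against C2: (-2)p + 1(1−p) = −3p + 1.
Setting these equal: 4p − 3 = −3p + 1 ⇒ 7p = 4 ⇒ p = 4/7, and the value is (4)·(4/7) − 3 = -5/7.
For Player 2: with q = P(C1), equating R1's and R2's payoffs gives 3q − 2 = −4q + 1 ⇒ q = 3/7.

4/7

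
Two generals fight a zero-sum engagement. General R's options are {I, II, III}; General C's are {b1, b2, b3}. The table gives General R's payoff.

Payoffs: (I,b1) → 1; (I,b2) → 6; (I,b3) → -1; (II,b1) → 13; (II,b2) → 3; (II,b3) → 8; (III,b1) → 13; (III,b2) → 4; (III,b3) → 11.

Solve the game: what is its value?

5

Row minima: I → -1, II → 3, III → 4; maximin = 4.
Column maxima: b1 → 13, b2 → 6, b3 → 11; minimax = 6.
4 ≠ 6, so there is no saddle point; optimal play is mixed.
b1 is strictly dominated by b3 (it gives General R strictly more in every row), so General C never plays it.
With b1 eliminated, II is strictly dominated by III (III gives General R strictly more in every remaining column), so General R never plays it.
On the remaining 2×2 (I, III vs b2, b3):
Let General R play I with probability p. Expected payoff against b2: 6p + 4(1−p) = 2p + 4; against b3: (-1)p + 11(1−p) = −12p + 11.
Setting these equal: 2p + 4 = −12p + 11 ⇒ 14p = 7 ⇒ p = 1/2, and the value is (2)·(1/2) + 4 = 5.
For General C: with q = P(b2), equating I's and III's payoffs gives 7q − 1 = −7q + 11 ⇒ q = 6/7.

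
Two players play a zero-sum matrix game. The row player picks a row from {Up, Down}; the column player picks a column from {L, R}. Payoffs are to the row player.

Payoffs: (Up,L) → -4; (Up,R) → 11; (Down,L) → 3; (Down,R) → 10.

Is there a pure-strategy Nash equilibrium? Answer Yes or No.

Yes

Row minima: Up → -4, Down → 3; maximin = 3.
Column maxima: L → 3, R → 11; minimax = 3.
maximin = minimax = 3, so a saddle point exists.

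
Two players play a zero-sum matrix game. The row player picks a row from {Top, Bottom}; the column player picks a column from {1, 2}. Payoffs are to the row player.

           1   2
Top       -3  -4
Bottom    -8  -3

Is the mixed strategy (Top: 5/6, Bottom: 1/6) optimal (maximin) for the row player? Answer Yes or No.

Against 1 this mix gives (5/6)·(-3) + (1/6)·(-8) = -23/6.
Against 2 this mix gives (5/6)·(-4) + (1/6)·(-3) = -23/6.
All of the column player's active replies (1, 2) yield -23/6, and no column does worse for the row player. The mix makes the column player indifferent and guarantees -23/6, so it is optimal.

Yes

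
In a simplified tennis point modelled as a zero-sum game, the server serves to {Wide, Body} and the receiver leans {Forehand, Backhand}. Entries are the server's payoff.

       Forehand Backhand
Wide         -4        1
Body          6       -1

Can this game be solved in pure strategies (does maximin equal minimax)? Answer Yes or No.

Row minima: Wide → -4, Body → -1; maximin = -1.
Column maxima: Forehand → 6, Backhand → 1; minimax = 1.
-1 ≠ 1, so no pure-strategy equilibrium exists.

No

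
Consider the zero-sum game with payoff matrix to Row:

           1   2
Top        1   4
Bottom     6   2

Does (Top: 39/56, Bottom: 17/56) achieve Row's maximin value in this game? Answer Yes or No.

No

Against 1 this mix gives (39/56)·1 + (17/56)·6 = 141/56.
Against 2 this mix gives (39/56)·4 + (17/56)·2 = 95/28.
Column will play 1, holding Row to 141/56. Shifting weight toward the row that does better against 1 would raise this floor (the equalizing mix achieves 22/7 against both 1 and 2), so the proposed strategy is not optimal.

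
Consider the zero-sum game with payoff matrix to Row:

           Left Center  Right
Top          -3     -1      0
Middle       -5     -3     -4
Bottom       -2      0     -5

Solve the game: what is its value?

Row minima: Top → -3, Middle → -5, Bottom → -5; maximin = -3.
Column maxima: Left → -2, Center → 0, Right → 0; minimax = -2.
-3 ≠ -2, so there is no saddle point; optimal play is mixed.
Middle is strictly dominated by Top, so Row never plays it.
Center is strictly dominated by Left (it gives Row strictly more in every row), so Column never plays it.
On the remaining 2×2 (Top, Bottom vs Left, Right):
Let Row play Top with probability p. Expected payoff against Left: (-3)p + (-2)(1−p) = −p − 2; against Right: 0p + (-5)(1−p) = 5p − 5.
Setting these equal: −p − 2 = 5p − 5 ⇒ −6p = -3 ⇒ p = 1/2, and the value is (-1)·(1/2) − 2 = -5/2.
For Column: with q = P(Left), equating Top's and Bottom's payoffs gives −3q = 3q − 5 ⇒ q = 5/6.

-5/2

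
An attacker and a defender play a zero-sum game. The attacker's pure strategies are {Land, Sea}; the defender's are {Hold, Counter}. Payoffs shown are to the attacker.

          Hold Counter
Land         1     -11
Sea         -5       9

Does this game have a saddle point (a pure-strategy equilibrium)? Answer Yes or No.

No

Row minima: Land → -11, Sea → -5; maximin = -5.
Column maxima: Hold → 1, Counter → 9; minimax = 1.
-5 ≠ 1, so no pure-strategy equilibrium exists.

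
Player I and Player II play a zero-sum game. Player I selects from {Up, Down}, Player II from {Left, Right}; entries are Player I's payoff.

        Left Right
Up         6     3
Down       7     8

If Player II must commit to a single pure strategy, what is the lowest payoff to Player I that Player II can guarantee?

7

Column maxima: Left → 7, Right → 8.
The smallest of these is 7.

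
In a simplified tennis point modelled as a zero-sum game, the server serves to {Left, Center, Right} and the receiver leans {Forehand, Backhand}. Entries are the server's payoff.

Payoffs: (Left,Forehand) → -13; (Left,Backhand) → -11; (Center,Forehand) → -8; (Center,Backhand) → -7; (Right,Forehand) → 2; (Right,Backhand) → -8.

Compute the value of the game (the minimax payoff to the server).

Row minima: Left → -13, Center → -8, Right → -8; maximin = -8.
Column maxima: Forehand → 2, Backhand → -7; minimax = -7.
-8 ≠ -7, so there is no saddle point; optimal play is mixed.
Left is strictly dominated by Center, so the server never plays it.
On the remaining 2×2 (Center, Right vs Forehand, Backhand):
Let the server play Center with probability p. Expected payoff against Forehand: (-8)p + 2(1−p) = −10p + 2; against Backhand: (-7)p + (-8)(1−p) = p − 8.
Setting these equal: −10p + 2 = p − 8 ⇒ −11p = -10 ⇒ p = 10/11, and the value is (-10)·(10/11) + 2 = -78/11.
For the receiver: with q = P(Forehand), equating Center's and Right's payoffs gives −q − 7 = 10q − 8 ⇒ q = 1/11.

-78/11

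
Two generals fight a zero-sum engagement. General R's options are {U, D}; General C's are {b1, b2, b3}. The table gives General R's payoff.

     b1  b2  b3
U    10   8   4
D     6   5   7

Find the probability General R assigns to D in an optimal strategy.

2/3

Row minima: U → 4, D → 5; maximin = 5.
Column maxima: b1 → 10, b2 → 8, b3 → 7; minimax = 7.
5 ≠ 7, so there is no saddle point; optimal play is mixed.
b1 is strictly dominated by b2 (it gives General R strictly more in every row), so General C never plays it.
On the remaining 2×2 (U, D vs b2, b3):
Let General R play U with probability p. Expected payoff against b2: 8p + 5(1−p) = 3p + 5; against b3: 4p + 7(1−p) = −3p + 7.
Setting these equal: 3p + 5 = −3p + 7 ⇒ 6p = 2 ⇒ p = 1/3, and the value is (3)·(1/3) + 5 = 6.
For General C: with q = P(b2), equating U's and D's payoffs gives 4q + 4 = −2q + 7 ⇒ q = 1/2.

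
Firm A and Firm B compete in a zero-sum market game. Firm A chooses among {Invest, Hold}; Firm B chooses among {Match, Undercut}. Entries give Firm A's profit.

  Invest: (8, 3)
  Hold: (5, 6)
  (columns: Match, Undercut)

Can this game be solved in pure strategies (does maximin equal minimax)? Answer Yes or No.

No

Row minima: Invest → 3, Hold → 5; maximin = 5.
Column maxima: Match → 8, Undercut → 6; minimax = 6.
5 ≠ 6, so no pure-strategy equilibrium exists.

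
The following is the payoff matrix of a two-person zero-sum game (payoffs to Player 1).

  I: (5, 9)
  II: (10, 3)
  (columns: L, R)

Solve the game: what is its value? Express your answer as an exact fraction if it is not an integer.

Row minima: I → 5, II → 3; maximin = 5.
Column maxima: L → 10, R → 9; minimax = 9.
5 ≠ 9, so there is no saddle point; optimal play is mixed.
Let Player 1 play I with probability p. Expected payoff against L: 5p + 10(1−p) = −5p + 10; against R: 9p + 3(1−p) = 6p + 3.
Setting these equal: −5p + 10 = 6p + 3 ⇒ −11p = -7 ⇒ p = 7/11, and the value is (-5)·(7/11) + 10 = 75/11.
For Player 2: with q = P(L), equating I's and II's payoffs gives −4q + 9 = 7q + 3 ⇒ q = 6/11.

75/11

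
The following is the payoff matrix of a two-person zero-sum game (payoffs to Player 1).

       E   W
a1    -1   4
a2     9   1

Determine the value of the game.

Row minima: a1 → -1, a2 → 1; maximin = 1.
Column maxima: E → 9, W → 4; minimax = 4.
1 ≠ 4, so there is no saddle point; optimal play is mixed.
Let Player 1 play a1 with probability p. Expected payoff against E: (-1)p + 9(1−p) = −10p + 9; against W: 4p + 1(1−p) = 3p + 1.
Setting these equal: −10p + 9 = 3p + 1 ⇒ −13p = -8 ⇒ p = 8/13, and the value is (-10)·(8/13) + 9 = 37/13.
For Player 2: with q = P(E), equating a1's and a2's payoffs gives −5q + 4 = 8q + 1 ⇒ q = 3/13.

37/13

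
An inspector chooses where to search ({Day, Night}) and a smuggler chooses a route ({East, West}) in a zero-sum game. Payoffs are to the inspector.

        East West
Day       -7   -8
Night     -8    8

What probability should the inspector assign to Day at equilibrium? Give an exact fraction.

Row minima: Day → -8, Night → -8; maximin = -8.
Column maxima: East → -7, West → 8; minimax = -7.
-8 ≠ -7, so there is no saddle point; optimal play is mixed.
Let the inspector play Day with probability p. Expected payoff against East: (-7)p + (-8)(1−p) = p − 8; against West: (-8)p + 8(1−p) = −16p + 8.
Setting these equal: p − 8 = −16p + 8 ⇒ 17p = 16 ⇒ p = 16/17, and the value is (1)·(16/17) − 8 = -120/17.
For the smuggler: with q = P(East), equating Day's and Night's payoffs gives q − 8 = −16q + 8 ⇒ q = 16/17.

16/17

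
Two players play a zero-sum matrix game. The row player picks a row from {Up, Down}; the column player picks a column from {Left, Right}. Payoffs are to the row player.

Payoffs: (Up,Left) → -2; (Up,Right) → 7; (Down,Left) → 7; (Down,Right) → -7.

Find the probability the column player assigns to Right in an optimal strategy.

Row minima: Up → -2, Down → -7; maximin = -2.
Column maxima: Left → 7, Right → 7; minimax = 7.
-2 ≠ 7, so there is no saddle point; optimal play is mixed.
Let the row player play Up with probability p. Expected payoff against Left: (-2)p + 7(1−p) = −9p + 7; against Right: 7p + (-7)(1−p) = 14p − 7.
Setting these equal: −9p + 7 = 14p − 7 ⇒ −23p = -14 ⇒ p = 14/23, and the value is (-9)·(14/23) + 7 = 35/23.
For the column player: with q = P(Left), equating Up's and Down's payoffs gives −9q + 7 = 14q − 7 ⇒ q = 14/23.

9/23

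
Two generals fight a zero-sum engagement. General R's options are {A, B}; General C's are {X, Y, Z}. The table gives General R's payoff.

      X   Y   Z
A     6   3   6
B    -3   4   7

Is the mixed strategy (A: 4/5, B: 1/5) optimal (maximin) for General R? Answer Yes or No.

No

Against X this mix gives (4/5)·6 + (1/5)·(-3) = 21/5.
Against Y this mix gives (4/5)·3 + (1/5)·4 = 16/5.
Against Z this mix gives (4/5)·6 + (1/5)·7 = 31/5.
General C will play Y, holding General R to 16/5. Shifting weight toward the row that does better against Y would raise this floor (the equalizing mix achieves 33/10 against both Y and X), so the proposed strategy is not optimal.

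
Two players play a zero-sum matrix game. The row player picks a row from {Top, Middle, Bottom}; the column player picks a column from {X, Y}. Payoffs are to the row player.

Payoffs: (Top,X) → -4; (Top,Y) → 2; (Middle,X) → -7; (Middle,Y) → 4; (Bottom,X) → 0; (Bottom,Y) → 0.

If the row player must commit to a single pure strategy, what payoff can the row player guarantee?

0

Row minima: Top → -4, Middle → -7, Bottom → 0.
The best of these is 0.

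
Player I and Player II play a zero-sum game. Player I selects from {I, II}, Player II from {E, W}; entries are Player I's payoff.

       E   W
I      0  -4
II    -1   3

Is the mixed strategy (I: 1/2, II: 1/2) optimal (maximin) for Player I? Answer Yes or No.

Against E this mix gives (1/2)·0 + (1/2)·(-1) = -1/2.
Against W this mix gives (1/2)·(-4) + (1/2)·3 = -1/2.
All of Player II's active replies (E, W) yield -1/2, and no column does worse for Player I. The mix makes Player II indifferent and guarantees -1/2, so it is optimal.

Yes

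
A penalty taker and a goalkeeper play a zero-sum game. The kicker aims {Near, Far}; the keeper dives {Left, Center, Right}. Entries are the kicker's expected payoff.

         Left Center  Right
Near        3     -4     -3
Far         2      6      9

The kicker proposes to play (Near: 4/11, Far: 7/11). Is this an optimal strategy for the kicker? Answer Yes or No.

Yes

Against Left this mix gives (4/11)·3 + (7/11)·2 = 26/11.
Against Center this mix gives (4/11)·(-4) + (7/11)·6 = 26/11.
Against Right this mix gives (4/11)·(-3) + (7/11)·9 = 51/11.
All of the keeper's active replies (Left, Center) yield 26/11, and no column does worse for the kicker. The mix makes the keeper indifferent and guarantees 26/11, so it is optimal.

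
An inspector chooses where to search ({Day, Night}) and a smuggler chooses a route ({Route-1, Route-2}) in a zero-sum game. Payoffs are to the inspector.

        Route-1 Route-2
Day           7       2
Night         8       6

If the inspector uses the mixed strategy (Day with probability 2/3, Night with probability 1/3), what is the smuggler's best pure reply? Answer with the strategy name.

If the smuggler plays Route-1, the inspector's expected payoff is (2/3)·7 + (1/3)·8 = 22/3.
If the smuggler plays Route-2, the inspector's expected payoff is (2/3)·2 + (1/3)·6 = 10/3.
The smuggler minimizes the inspector's payoff; the smallest is 10/3, so the best response is Route-2.

Route-2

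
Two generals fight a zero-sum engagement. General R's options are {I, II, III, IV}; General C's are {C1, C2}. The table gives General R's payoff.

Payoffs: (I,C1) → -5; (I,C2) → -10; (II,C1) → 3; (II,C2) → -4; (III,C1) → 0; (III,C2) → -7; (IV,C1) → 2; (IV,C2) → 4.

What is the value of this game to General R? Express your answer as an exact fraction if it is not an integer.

Row minima: I → -10, II → -4, III → -7, IV → 2; maximin = 2.
Column maxima: C1 → 3, C2 → 4; minimax = 3.
2 ≠ 3, so there is no saddle point; optimal play is mixed.
I is strictly dominated by II, so General R never plays it.
III is strictly dominated by II, so General R never plays it.
On the remaining 2×2 (II, IV vs C1, C2):
Let General R play II with probability p. Expected payoff against C1: 3p + 2(1−p) = p + 2; against C2: (-4)p + 4(1−p) = −8p + 4.
Setting these equal: p + 2 = −8p + 4 ⇒ 9p = 2 ⇒ p = 2/9, and the value is (1)·(2/9) + 2 = 20/9.
For General C: with q = P(C1), equating II's and IV's payoffs gives 7q − 4 = −2q + 4 ⇒ q = 8/9.

20/9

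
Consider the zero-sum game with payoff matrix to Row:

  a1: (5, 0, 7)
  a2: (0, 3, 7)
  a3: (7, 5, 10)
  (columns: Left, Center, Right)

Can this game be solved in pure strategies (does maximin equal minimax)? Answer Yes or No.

Row minima: a1 → 0, a2 → 0, a3 → 5; maximin = 5.
Column maxima: Left → 7, Center → 5, Right → 10; minimax = 5.
maximin = minimax = 5, so a saddle point exists.

Yes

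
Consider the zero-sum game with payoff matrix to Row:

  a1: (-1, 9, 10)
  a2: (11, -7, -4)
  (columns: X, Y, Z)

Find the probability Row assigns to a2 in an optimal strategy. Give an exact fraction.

5/14

Row minima: a1 → -1, a2 → -7; maximin = -1.
Column maxima: X → 11, Y → 9, Z → 10; minimax = 9.
-1 ≠ 9, so there is no saddle point; optimal play is mixed.
Z is strictly dominated by Y (it gives Row strictly more in every row), so Column never plays it.
On the remaining 2×2 (a1, a2 vs X, Y):
Let Row play a1 with probability p. Expected payoff against X: (-1)p + 11(1−p) = −12p + 11; against Y: 9p + (-7)(1−p) = 16p − 7.
Setting these equal: −12p + 11 = 16p − 7 ⇒ −28p = -18 ⇒ p = 9/14, and the value is (-12)·(9/14) + 11 = 23/7.
For Column: with q = P(X), equating a1's and a2's payoffs gives −10q + 9 = 18q − 7 ⇒ q = 4/7.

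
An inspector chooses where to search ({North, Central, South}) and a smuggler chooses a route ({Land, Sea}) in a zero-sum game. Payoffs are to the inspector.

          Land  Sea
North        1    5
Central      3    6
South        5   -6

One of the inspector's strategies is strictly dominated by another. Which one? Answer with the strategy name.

Central gives a strictly higher payoff than North against every column: 3 > 1, 6 > 5.
So North is strictly dominated and the inspector never plays it.

North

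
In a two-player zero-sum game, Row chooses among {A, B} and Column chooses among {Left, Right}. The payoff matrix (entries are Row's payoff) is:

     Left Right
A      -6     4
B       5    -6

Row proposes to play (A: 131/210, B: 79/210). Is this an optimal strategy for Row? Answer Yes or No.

Against Left this mix gives (131/210)·(-6) + (79/210)·5 = -391/210.
Against Right this mix gives (131/210)·4 + (79/210)·(-6) = 5/21.
Column will play Left, holding Row to -391/210. Shifting weight toward the row that does better against Left would raise this floor (the equalizing mix achieves -16/21 against both Left and Right), so the proposed strategy is not optimal.

No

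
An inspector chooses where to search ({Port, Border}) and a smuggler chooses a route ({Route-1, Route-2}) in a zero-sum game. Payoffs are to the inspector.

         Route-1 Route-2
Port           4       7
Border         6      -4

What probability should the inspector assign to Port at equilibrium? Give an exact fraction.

10/13

Row minima: Port → 4, Border → -4; maximin = 4.
Column maxima: Route-1 → 6, Route-2 → 7; minimax = 6.
4 ≠ 6, so there is no saddle point; optimal play is mixed.
Let the inspector play Port with probability p. Expected payoff against Route-1: 4p + 6(1−p) = −2p + 6; against Route-2: 7p + (-4)(1−p) = 11p − 4.
Setting these equal: −2p + 6 = 11p − 4 ⇒ −13p = -10 ⇒ p = 10/13, and the value is (-2)·(10/13) + 6 = 58/13.
For the smuggler: with q = P(Route-1), equating Port's and Border's payoffs gives −3q + 7 = 10q − 4 ⇒ q = 11/13.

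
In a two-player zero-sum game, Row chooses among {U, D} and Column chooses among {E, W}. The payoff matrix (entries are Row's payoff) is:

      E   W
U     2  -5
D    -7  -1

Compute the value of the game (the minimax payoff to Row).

Row minima: U → -5, D → -7; maximin = -5.
Column maxima: E → 2, W → -1; minimax = -1.
-5 ≠ -1, so there is no saddle point; optimal play is mixed.
Let Row play U with probability p. Expected payoff against E: 2p + (-7)(1−p) = 9p − 7; against W: (-5)p + (-1)(1−p) = −4p − 1.
Setting these equal: 9p − 7 = −4p − 1 ⇒ 13p = 6 ⇒ p = 6/13, and the value is (9)·(6/13) − 7 = -37/13.
For Column: with q = P(E), equating U's and D's payoffs gives 7q − 5 = −6q − 1 ⇒ q = 4/13.

-37/13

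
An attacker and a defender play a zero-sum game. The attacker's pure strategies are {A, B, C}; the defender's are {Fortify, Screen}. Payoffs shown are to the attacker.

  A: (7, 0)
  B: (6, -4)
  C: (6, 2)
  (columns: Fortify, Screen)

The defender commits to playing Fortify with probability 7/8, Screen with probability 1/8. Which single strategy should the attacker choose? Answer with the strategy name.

Expected payoff of A: (7/8)·7 + (1/8)·0 = 49/8.
Expected payoff of B: (7/8)·6 + (1/8)·(-4) = 19/4.
Expected payoff of C: (7/8)·6 + (1/8)·2 = 11/2.
The largest is 49/8, so the attacker's best response is A.

A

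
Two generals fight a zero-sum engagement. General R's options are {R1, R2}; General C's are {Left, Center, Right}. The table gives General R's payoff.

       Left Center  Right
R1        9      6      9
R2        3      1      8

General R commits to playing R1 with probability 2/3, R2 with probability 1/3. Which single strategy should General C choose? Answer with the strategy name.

Center

If General C plays Left, General R's expected payoff is (2/3)·9 + (1/3)·3 = 7.
If General C plays Center, General R's expected payoff is (2/3)·6 + (1/3)·1 = 13/3.
If General C plays Right, General R's expected payoff is (2/3)·9 + (1/3)·8 = 26/3.
General C minimizes General R's payoff; the smallest is 13/3, so the best response is Center.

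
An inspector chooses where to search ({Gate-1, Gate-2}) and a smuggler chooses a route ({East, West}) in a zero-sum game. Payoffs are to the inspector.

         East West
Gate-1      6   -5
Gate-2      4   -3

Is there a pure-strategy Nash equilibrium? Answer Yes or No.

Yes

Row minima: Gate-1 → -5, Gate-2 → -3; maximin = -3.
Column maxima: East → 6, West → -3; minimax = -3.
maximin = minimax = -3, so a saddle point exists.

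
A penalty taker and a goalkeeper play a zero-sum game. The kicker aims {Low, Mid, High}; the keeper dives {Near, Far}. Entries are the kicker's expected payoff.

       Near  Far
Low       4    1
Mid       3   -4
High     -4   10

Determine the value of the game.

44/17

Row minima: Low → 1, Mid → -4, High → -4; maximin = 1.
Column maxima: Near → 4, Far → 10; minimax = 4.
1 ≠ 4, so there is no saddle point; optimal play is mixed.
Mid is strictly dominated by Low, so the kicker never plays it.
On the remaining 2×2 (Low, High vs Near, Far):
Let the kicker play Low with probability p. Expected payoff against Near: 4p + (-4)(1−p) = 8p − 4; against Far: 1p + 10(1−p) = −9p + 10.
Setting these equal: 8p − 4 = −9p + 10 ⇒ 17p = 14 ⇒ p = 14/17, and the value is (8)·(14/17) − 4 = 44/17.
For the keeper: with q = P(Near), equating Low's and High's payoffs gives 3q + 1 = −14q + 10 ⇒ q = 9/17.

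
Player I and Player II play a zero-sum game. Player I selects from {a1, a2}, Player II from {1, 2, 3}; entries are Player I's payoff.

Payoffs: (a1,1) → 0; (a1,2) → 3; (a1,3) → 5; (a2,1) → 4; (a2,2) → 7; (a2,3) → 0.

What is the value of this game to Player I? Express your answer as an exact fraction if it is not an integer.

Row minima: a1 → 0, a2 → 0; maximin = 0.
Column maxima: 1 → 4, 2 → 7, 3 → 5; minimax = 4.
0 ≠ 4, so there is no saddle point; optimal play is mixed.
2 is strictly dominated by 1 (it gives Player I strictly more in every row), so Player II never plays it.
On the remaining 2×2 (a1, a2 vs 1, 3):
Let Player I play a1 with probability p. Expected payoff against 1: 0p + 4(1−p) = −4p + 4; against 3: 5p + 0(1−p) = 5p.
Setting these equal: −4p + 4 = 5p ⇒ −9p = -4 ⇒ p = 4/9, and the value is (-4)·(4/9) + 4 = 20/9.
For Player II: with q = P(1), equating a1's and a2's payoffs gives −5q + 5 = 4q ⇒ q = 5/9.

20/9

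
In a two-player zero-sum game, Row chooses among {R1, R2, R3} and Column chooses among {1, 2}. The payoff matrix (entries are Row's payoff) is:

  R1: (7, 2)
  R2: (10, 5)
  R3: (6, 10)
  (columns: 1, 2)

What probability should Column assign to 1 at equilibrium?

Row minima: R1 → 2, R2 → 5, R3 → 6; maximin = 6.
Column maxima: 1 → 10, 2 → 10; minimax = 10.
6 ≠ 10, so there is no saddle point; optimal play is mixed.
R1 is strictly dominated by R2, so Row never plays it.
On the remaining 2×2 (R2, R3 vs 1, 2):
Let Row play R2 with probability p. Expected payoff against 1: 10p + 6(1−p) = 4p + 6; against 2: 5p + 10(1−p) = −5p + 10.
Setting these equal: 4p + 6 = −5p + 10 ⇒ 9p = 4 ⇒ p = 4/9, and the value is (4)·(4/9) + 6 = 70/9.
For Column: with q = P(1), equating R2's and R3's payoffs gives 5q + 5 = −4q + 10 ⇒ q = 5/9.

5/9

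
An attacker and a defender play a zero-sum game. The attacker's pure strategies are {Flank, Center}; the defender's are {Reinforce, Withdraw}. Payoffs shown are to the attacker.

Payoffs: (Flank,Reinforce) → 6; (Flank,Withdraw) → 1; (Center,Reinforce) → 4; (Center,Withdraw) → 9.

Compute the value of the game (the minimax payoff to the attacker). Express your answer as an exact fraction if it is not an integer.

Row minima: Flank → 1, Center → 4; maximin = 4.
Column maxima: Reinforce → 6, Withdraw → 9; minimax = 6.
4 ≠ 6, so there is no saddle point; optimal play is mixed.
Let the attacker play Flank with probability p. Expected payoff against Reinforce: 6p + 4(1−p) = 2p + 4; against Withdraw: 1p + 9(1−p) = −8p + 9.
Setting these equal: 2p + 4 = −8p + 9 ⇒ 10p = 5 ⇒ p = 1/2, and the value is (2)·(1/2) + 4 = 5.
For the defender: with q = P(Reinforce), equating Flank's and Center's payoffs gives 5q + 1 = −5q + 9 ⇒ q = 4/5.

5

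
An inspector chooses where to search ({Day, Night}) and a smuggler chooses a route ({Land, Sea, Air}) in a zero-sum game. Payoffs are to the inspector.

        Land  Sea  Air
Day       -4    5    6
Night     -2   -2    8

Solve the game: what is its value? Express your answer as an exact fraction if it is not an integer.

Row minima: Day → -4, Night → -2; maximin = -2.
Column maxima: Land → -2, Sea → 5, Air → 8; minimax = -2.
Since maximin = minimax = -2, there is a saddle point and the value is -2.

-2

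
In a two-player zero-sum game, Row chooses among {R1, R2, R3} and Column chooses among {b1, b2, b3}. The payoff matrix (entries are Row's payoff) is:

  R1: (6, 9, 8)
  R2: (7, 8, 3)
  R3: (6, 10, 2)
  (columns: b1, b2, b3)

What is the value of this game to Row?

Row minima: R1 → 6, R2 → 3, R3 → 2; maximin = 6.
Column maxima: b1 → 7, b2 → 10, b3 → 8; minimax = 7.
6 ≠ 7, so there is no saddle point; optimal play is mixed.
b2 is strictly dominated by b1 (it gives Row strictly more in every row), so Column never plays it.
With b2 eliminated, R3 is strictly dominated by R2 (R2 gives Row strictly more in every remaining column), so Row never plays it.
On the remaining 2×2 (R1, R2 vs b1, b3):
Let Row play R1 with probability p. Expected payoff against b1: 6p + 7(1−p) = −p + 7; against b3: 8p + 3(1−p) = 5p + 3.
Setting these equal: −p + 7 = 5p + 3 ⇒ −6p = -4 ⇒ p = 2/3, and the value is (-1)·(2/3) + 7 = 19/3.
For Column: with q = P(b1), equating R1's and R2's payoffs gives −2q + 8 = 4q + 3 ⇒ q = 5/6.

19/3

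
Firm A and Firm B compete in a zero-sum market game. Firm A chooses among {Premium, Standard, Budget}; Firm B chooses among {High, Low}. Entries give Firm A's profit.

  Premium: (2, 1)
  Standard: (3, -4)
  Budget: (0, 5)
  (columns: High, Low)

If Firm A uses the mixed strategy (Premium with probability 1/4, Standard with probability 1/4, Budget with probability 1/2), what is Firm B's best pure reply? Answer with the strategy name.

High

If Firm B plays High, Firm A's expected payoff is (1/4)·2 + (1/4)·3 + (1/2)·0 = 5/4.
If Firm B plays Low, Firm A's expected payoff is (1/4)·1 + (1/4)·(-4) + (1/2)·5 = 7/4.
Firm B minimizes Firm A's payoff; the smallest is 5/4, so the best response is High.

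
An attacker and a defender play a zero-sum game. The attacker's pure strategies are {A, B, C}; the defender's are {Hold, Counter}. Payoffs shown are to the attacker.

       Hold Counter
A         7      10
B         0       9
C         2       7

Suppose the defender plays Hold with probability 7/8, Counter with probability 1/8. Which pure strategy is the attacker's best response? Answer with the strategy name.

A

Expected payoff of A: (7/8)·7 + (1/8)·10 = 59/8.
Expected payoff of B: (7/8)·0 + (1/8)·9 = 9/8.
Expected payoff of C: (7/8)·2 + (1/8)·7 = 21/8.
The largest is 59/8, so the attacker's best response is A.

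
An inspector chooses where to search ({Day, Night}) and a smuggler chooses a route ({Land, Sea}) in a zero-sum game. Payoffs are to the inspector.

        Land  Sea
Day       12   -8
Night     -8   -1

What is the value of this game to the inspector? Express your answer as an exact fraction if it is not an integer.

Row minima: Day → -8, Night → -8; maximin = -8.
Column maxima: Land → 12, Sea → -1; minimax = -1.
-8 ≠ -1, so there is no saddle point; optimal play is mixed.
Let the inspector play Day with probability p. Expected payoff against Land: 12p + (-8)(1−p) = 20p − 8; against Sea: (-8)p + (-1)(1−p) = −7p − 1.
Setting these equal: 20p − 8 = −7p − 1 ⇒ 27p = 7 ⇒ p = 7/27, and the value is (20)·(7/27) − 8 = -76/27.
For the smuggler: with q = P(Land), equating Day's and Night's payoffs gives 20q − 8 = −7q − 1 ⇒ q = 7/27.

-76/27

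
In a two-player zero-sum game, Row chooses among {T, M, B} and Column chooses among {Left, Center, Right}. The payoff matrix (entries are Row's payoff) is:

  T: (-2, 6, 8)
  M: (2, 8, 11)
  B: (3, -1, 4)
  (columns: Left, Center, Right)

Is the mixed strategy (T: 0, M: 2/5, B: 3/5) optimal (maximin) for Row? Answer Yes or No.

Against Left this mix gives (2/5)·2 + (3/5)·3 = 13/5.
Against Center this mix gives (2/5)·8 + (3/5)·(-1) = 13/5.
Against Right this mix gives (2/5)·11 + (3/5)·4 = 34/5.
All of Column's active replies (Left, Center) yield 13/5, and no column does worse for Row. The mix makes Column indifferent and guarantees 13/5, so it is optimal.

Yes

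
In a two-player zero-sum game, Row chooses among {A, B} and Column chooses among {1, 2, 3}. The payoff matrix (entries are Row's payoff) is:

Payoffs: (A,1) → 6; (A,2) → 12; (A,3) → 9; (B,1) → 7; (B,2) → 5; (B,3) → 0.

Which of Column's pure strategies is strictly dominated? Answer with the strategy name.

2

3 holds Row's payoff strictly below 2 in every row: 9 < 12, 0 < 5.
So 2 is strictly dominated for Column.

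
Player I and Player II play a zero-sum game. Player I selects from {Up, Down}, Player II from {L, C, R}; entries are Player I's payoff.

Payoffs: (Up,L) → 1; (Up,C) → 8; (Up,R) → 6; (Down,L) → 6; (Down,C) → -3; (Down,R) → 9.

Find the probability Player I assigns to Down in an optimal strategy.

7/16

Row minima: Up → 1, Down → -3; maximin = 1.
Column maxima: L → 6, C → 8, R → 9; minimax = 6.
1 ≠ 6, so there is no saddle point; optimal play is mixed.
R is strictly dominated by L (it gives Player I strictly more in every row), so Player II never plays it.
On the remaining 2×2 (Up, Down vs L, C):
Let Player I play Up with probability p. Expected payoff against L: 1p + 6(1−p) = −5p + 6; against C: 8p + (-3)(1−p) = 11p − 3.
Setting these equal: −5p + 6 = 11p − 3 ⇒ −16p = -9 ⇒ p = 9/16, and the value is (-5)·(9/16) + 6 = 51/16.
For Player II: with q = P(L), equating Up's and Down's payoffs gives −7q + 8 = 9q − 3 ⇒ q = 11/16.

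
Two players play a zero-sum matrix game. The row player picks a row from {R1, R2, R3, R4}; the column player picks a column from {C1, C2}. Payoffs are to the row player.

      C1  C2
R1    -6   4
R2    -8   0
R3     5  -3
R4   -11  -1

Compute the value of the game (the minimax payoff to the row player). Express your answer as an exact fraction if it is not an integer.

Row minima: R1 → -6, R2 → -8, R3 → -3, R4 → -11; maximin = -3.
Column maxima: C1 → 5, C2 → 4; minimax = 4.
-3 ≠ 4, so there is no saddle point; optimal play is mixed.
R2 is strictly dominated by R1, so the row player never plays it.
R4 is strictly dominated by R1, so the row player never plays it.
On the remaining 2×2 (R1, R3 vs C1, C2):
Let the row player play R1 with probability p. Expected payoff against C1: (-6)p + 5(1−p) = −11p + 5; against C2: 4p + (-3)(1−p) = 7p − 3.
Setting these equal: −11p + 5 = 7p − 3 ⇒ −18p = -8 ⇒ p = 4/9, and the value is (-11)·(4/9) + 5 = 1/9.
For the column player: with q = P(C1), equating R1's and R3's payoffs gives −10q + 4 = 8q − 3 ⇒ q = 7/18.

1/9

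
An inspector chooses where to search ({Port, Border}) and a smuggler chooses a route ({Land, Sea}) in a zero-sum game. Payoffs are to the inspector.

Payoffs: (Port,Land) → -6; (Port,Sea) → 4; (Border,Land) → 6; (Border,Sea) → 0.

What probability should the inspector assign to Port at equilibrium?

3/8

Row minima: Port → -6, Border → 0; maximin = 0.
Column maxima: Land → 6, Sea → 4; minimax = 4.
0 ≠ 4, so there is no saddle point; optimal play is mixed.
Let the inspector play Port with probability p. Expected payoff against Land: (-6)p + 6(1−p) = −12p + 6; against Sea: 4p + 0(1−p) = 4p.
Setting these equal: −12p + 6 = 4p ⇒ −16p = -6 ⇒ p = 3/8, and the value is (-12)·(3/8) + 6 = 3/2.
For the smuggler: with q = P(Land), equating Port's and Border's payoffs gives −10q + 4 = 6q ⇒ q = 1/4.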